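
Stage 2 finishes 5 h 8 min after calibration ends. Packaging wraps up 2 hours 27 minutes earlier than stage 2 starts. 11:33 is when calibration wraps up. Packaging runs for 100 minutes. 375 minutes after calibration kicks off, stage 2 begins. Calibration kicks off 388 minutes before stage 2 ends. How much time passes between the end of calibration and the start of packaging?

Stage 2 ends at 11:33 + 308 min = 16:41.
Calibration starts at 16:41 − 388 min = 10:13.
Stage 2 starts at 10:13 + 375 min = 16:28.
Packaging ends at 16:28 − 147 min = 14:01.
Packaging starts at 14:01 − 100 min = 12:21.
From 11:33 to 12:21 is 48 minutes.

48 minutes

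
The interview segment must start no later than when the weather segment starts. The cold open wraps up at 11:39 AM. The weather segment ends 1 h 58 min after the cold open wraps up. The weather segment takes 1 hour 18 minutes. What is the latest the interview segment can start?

The weather segment ends at 11:39 AM + 118 min = 1:37 PM.
The weather segment starts at 1:37 PM − 78 min = 12:19 PM.
The interview segment is bounded by the weather segment, so the latest it can start is 12:19 PM.

12:19 PM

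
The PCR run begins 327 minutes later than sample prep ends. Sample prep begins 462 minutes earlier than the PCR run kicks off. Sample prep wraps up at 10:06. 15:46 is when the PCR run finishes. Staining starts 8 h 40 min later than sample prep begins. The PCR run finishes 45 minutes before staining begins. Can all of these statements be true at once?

The PCR run starts at 10:06 + 327 min = 15:33.
Sample prep starts at 15:33 − 462 min = 07:51.
Staining starts at 07:51 + 520 min = 16:31.
The PCR run ends at 16:31 − 45 min = 15:46.
That matches the stated 15:46, so the schedule is consistent.

Yes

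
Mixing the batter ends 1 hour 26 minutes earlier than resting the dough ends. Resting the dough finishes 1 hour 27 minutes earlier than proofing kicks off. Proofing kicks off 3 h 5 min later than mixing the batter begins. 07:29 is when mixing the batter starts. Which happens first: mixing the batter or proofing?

mixing the batter

Proofing starts at 07:29 + 185 min = 10:34.
Mixing the batter starts at 07:29 and proofing starts at 10:34, so mixing the batter is first.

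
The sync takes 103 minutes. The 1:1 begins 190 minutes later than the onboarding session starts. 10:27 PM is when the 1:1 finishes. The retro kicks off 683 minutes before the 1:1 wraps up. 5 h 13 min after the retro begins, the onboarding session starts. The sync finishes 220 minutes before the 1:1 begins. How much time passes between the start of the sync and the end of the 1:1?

8 h 23 min

The retro starts at 10:27 PM − 683 min = 11:04 AM.
The onboarding session starts at 11:04 AM + 313 min = 4:17 PM.
The 1:1 starts at 4:17 PM + 190 min = 7:27 PM.
The sync ends at 7:27 PM − 220 min = 3:47 PM.
The sync starts at 3:47 PM − 103 min = 2:04 PM.
From 2:04 PM to 10:27 PM is 8 h 23 min.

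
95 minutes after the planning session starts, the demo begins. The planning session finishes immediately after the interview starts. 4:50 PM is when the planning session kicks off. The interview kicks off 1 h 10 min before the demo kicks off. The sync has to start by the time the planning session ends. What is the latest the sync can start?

5:15 PM

The demo starts at 4:50 PM + 95 min = 6:25 PM.
The interview starts at 6:25 PM − 70 min = 5:15 PM.
So the planning session ends at 5:15 PM.
The sync is bounded by the planning session, so the latest it can start is 5:15 PM.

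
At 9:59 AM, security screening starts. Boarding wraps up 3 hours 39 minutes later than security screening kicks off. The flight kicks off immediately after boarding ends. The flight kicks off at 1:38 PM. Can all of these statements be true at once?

Boarding ends at 9:59 AM + 219 min = 1:38 PM.
So the flight starts at 1:38 PM.
That matches the stated 1:38 PM, so the schedule is consistent.

Yes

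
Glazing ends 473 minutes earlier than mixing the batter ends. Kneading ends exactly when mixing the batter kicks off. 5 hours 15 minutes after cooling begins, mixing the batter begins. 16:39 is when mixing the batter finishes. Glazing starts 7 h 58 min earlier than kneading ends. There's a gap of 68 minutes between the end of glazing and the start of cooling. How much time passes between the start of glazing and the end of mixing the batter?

9 h 28 min

Glazing ends at 16:39 − 473 min = 08:46.
Cooling starts at 08:46 + 68 min = 09:54.
Mixing the batter starts at 09:54 + 315 min = 15:09.
So kneading ends at 15:09.
Glazing starts at 15:09 − 478 min = 07:11.
From 07:11 to 16:39 is 9 h 28 min.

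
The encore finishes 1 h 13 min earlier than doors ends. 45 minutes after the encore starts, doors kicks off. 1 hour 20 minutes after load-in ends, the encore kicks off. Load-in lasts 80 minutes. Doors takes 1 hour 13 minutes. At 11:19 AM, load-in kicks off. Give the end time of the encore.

Load-in ends at 11:19 AM + 80 min = 12:39 PM.
The encore starts at 12:39 PM + 80 min = 1:59 PM.
Doors starts at 1:59 PM + 45 min = 2:44 PM.
Doors ends at 2:44 PM + 73 min = 3:57 PM.
The encore ends at 3:57 PM − 73 min = 2:44 PM.

2:44 PM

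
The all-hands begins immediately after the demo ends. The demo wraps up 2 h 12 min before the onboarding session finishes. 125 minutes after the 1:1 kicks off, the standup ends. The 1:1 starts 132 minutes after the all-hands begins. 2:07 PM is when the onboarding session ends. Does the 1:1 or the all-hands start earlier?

The demo ends at 2:07 PM − 132 min = 11:55 AM.
So the all-hands starts at 11:55 AM.
The 1:1 starts at 11:55 AM + 132 min = 2:07 PM.
The 1:1 starts at 2:07 PM and the all-hands starts at 11:55 AM, so the all-hands is first.

the all-hands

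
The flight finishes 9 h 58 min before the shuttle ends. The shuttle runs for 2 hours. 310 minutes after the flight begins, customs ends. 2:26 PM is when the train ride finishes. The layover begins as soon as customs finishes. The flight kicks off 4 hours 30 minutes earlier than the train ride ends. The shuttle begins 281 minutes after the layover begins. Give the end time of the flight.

11:49 AM

The flight starts at 2:26 PM − 270 min = 9:56 AM.
Customs ends at 9:56 AM + 310 min = 3:06 PM.
So the layover starts at 3:06 PM.
The shuttle starts at 3:06 PM + 281 min = 7:47 PM.
The shuttle ends at 7:47 PM + 120 min = 9:47 PM.
The flight ends at 9:47 PM − 598 min = 11:49 AM.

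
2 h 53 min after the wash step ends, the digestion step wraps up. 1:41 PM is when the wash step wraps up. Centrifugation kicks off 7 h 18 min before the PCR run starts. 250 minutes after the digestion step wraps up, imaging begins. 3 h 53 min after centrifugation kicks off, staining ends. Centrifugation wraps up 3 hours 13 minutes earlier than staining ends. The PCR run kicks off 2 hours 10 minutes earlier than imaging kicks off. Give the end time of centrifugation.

The digestion step ends at 1:41 PM + 173 min = 4:34 PM.
Imaging starts at 4:34 PM + 250 min = 8:44 PM.
The PCR run starts at 8:44 PM − 130 min = 6:34 PM.
Centrifugation starts at 6:34 PM − 438 min = 11:16 AM.
Staining ends at 11:16 AM + 233 min = 3:09 PM.
Centrifugation ends at 3:09 PM − 193 min = 11:56 AM.

11:56 AM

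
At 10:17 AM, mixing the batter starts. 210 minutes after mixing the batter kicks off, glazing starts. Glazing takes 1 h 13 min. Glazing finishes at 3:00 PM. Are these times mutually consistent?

Yes

Glazing starts at 10:17 AM + 210 min = 1:47 PM.
Glazing ends at 1:47 PM + 73 min = 3:00 PM.
That matches the stated 3:00 PM, so the schedule is consistent.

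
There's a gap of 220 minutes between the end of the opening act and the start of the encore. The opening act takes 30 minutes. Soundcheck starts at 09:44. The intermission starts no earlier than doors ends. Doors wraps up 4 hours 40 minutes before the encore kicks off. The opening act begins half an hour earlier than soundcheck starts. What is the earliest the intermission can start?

The opening act starts at 09:44 − 30 min = 09:14.
The opening act ends at 09:14 + 30 min = 09:44.
The encore starts at 09:44 + 220 min = 13:24.
Doors ends at 13:24 − 280 min = 08:44.
The intermission is bounded by doors, so the earliest it can start is 08:44.

08:44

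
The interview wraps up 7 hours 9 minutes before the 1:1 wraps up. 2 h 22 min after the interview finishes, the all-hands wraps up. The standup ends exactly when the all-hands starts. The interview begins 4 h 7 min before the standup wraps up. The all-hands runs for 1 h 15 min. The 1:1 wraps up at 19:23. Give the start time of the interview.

09:14

The interview ends at 19:23 − 429 min = 12:14.
The all-hands ends at 12:14 + 142 min = 14:36.
The all-hands starts at 14:36 − 75 min = 13:21.
So the standup ends at 13:21.
The interview starts at 13:21 − 247 min = 09:14.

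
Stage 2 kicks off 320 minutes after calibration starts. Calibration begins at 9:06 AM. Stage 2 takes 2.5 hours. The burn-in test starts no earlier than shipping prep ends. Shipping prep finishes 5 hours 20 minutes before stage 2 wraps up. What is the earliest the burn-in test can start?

Stage 2 starts at 9:06 AM + 320 min = 2:26 PM.
Stage 2 ends at 2:26 PM + 150 min = 4:56 PM.
Shipping prep ends at 4:56 PM − 320 min = 11:36 AM.
The burn-in test is bounded by shipping prep, so the earliest it can start is 11:36 AM.

11:36 AM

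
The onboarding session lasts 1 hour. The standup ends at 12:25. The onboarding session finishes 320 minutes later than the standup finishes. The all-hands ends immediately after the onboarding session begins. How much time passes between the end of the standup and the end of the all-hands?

260 minutes

The onboarding session ends at 12:25 + 320 min = 17:45.
The onboarding session starts at 17:45 − 60 min = 16:45.
So the all-hands ends at 16:45.
From 12:25 to 16:45 is 260 minutes.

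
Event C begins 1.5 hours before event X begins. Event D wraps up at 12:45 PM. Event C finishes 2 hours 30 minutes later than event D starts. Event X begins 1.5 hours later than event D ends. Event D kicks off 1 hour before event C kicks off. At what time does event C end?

2:15 PM

Event X starts at 12:45 PM + 90 min = 2:15 PM.
Event C starts at 2:15 PM − 90 min = 12:45 PM.
Event D starts at 12:45 PM − 60 min = 11:45 AM.
Event C ends at 11:45 AM + 150 min = 2:15 PM.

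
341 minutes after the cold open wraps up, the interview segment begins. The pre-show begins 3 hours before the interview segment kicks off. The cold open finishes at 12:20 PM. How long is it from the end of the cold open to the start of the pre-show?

The interview segment starts at 12:20 PM + 341 min = 6:01 PM.
The pre-show starts at 6:01 PM − 180 min = 3:01 PM.
From 12:20 PM to 3:01 PM is 2 hours 41 minutes.

2 hours 41 minutes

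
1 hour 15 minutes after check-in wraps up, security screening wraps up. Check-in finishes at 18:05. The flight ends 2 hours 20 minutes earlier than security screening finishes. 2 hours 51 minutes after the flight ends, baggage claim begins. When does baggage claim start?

19:51

Security screening ends at 18:05 + 75 min = 19:20.
The flight ends at 19:20 − 140 min = 17:00.
Baggage claim starts at 17:00 + 171 min = 19:51.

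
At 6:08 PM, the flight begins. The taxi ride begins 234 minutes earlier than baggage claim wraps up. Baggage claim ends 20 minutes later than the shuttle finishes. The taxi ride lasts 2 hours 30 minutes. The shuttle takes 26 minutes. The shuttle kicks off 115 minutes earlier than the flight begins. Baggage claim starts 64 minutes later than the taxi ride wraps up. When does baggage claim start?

The shuttle starts at 6:08 PM − 115 min = 4:13 PM.
The shuttle ends at 4:13 PM + 26 min = 4:39 PM.
Baggage claim ends at 4:39 PM + 20 min = 4:59 PM.
The taxi ride starts at 4:59 PM − 234 min = 1:05 PM.
The taxi ride ends at 1:05 PM + 150 min = 3:35 PM.
Baggage claim starts at 3:35 PM + 64 min = 4:39 PM.

4:39 PM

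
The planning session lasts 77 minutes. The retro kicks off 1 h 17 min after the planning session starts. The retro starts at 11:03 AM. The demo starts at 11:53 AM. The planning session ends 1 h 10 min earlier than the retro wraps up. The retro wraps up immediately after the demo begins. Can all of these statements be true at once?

No

The retro ends at 11:53 AM.
The planning session ends at 11:53 AM − 70 min = 10:43 AM.
The planning session starts at 10:43 AM − 77 min = 9:26 AM.
The retro starts at 9:26 AM + 77 min = 10:43 AM.
But the retro is also said to start at 11:03 AM — a 20-minute conflict.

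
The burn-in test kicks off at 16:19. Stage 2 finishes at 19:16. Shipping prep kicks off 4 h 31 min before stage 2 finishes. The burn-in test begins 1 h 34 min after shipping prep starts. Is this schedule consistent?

Shipping prep starts at 19:16 − 271 min = 14:45.
The burn-in test starts at 14:45 + 94 min = 16:19.
That matches the stated 16:19, so the schedule is consistent.

Yes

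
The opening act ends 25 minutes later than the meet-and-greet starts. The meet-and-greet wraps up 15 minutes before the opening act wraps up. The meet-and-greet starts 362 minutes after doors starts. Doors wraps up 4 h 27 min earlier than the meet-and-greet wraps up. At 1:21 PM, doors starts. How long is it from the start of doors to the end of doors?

The meet-and-greet starts at 1:21 PM + 362 min = 7:23 PM.
The opening act ends at 7:23 PM + 25 min = 7:48 PM.
The meet-and-greet ends at 7:48 PM − 15 min = 7:33 PM.
Doors ends at 7:33 PM − 267 min = 3:06 PM.
From 1:21 PM to 3:06 PM is 105 minutes.

105 minutes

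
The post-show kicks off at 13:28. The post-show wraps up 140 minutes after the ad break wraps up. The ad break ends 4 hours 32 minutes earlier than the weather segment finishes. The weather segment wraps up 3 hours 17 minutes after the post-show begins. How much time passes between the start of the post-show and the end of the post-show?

1 hour 5 minutes

The weather segment ends at 13:28 + 197 min = 16:45.
The ad break ends at 16:45 − 272 min = 12:13.
The post-show ends at 12:13 + 140 min = 14:33.
From 13:28 to 14:33 is 1 hour 5 minutes.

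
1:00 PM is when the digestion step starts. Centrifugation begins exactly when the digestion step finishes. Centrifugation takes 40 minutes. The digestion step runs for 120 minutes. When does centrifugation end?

3:40 PM

The digestion step ends at 1:00 PM + 120 min = 3:00 PM.
So centrifugation starts at 3:00 PM.
Centrifugation ends at 3:00 PM + 40 min = 3:40 PM.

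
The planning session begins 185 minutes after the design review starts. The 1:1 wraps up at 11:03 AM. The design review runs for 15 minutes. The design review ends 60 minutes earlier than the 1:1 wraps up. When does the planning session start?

12:53 PM

The design review ends at 11:03 AM − 60 min = 10:03 AM.
The design review starts at 10:03 AM − 15 min = 9:48 AM.
The planning session starts at 9:48 AM + 185 min = 12:53 PM.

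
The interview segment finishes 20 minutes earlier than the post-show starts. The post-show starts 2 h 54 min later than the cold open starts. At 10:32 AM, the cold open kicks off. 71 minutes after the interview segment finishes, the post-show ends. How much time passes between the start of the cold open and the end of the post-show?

The post-show starts at 10:32 AM + 174 min = 1:26 PM.
The interview segment ends at 1:26 PM − 20 min = 1:06 PM.
The post-show ends at 1:06 PM + 71 min = 2:17 PM.
From 10:32 AM to 2:17 PM is 3 h 45 min.

3 h 45 min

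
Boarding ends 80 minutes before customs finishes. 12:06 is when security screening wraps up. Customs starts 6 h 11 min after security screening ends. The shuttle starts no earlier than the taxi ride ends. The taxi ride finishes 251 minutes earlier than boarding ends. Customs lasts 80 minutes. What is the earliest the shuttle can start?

Customs starts at 12:06 + 371 min = 18:17.
Customs ends at 18:17 + 80 min = 19:37.
Boarding ends at 19:37 − 80 min = 18:17.
The taxi ride ends at 18:17 − 251 min = 14:06.
The shuttle is bounded by the taxi ride, so the earliest it can start is 14:06.

14:06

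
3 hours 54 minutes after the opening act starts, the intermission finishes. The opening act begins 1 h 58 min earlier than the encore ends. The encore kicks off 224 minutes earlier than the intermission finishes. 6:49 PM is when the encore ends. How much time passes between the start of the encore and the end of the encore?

108 minutes

The opening act starts at 6:49 PM − 118 min = 4:51 PM.
The intermission ends at 4:51 PM + 234 min = 8:45 PM.
The encore starts at 8:45 PM − 224 min = 5:01 PM.
From 5:01 PM to 6:49 PM is 108 minutes.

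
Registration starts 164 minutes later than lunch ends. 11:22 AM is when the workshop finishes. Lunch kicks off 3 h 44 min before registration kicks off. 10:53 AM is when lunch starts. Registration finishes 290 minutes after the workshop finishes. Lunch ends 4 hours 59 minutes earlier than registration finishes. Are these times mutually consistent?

No

Registration ends at 11:22 AM + 290 min = 4:12 PM.
Lunch ends at 4:12 PM − 299 min = 11:13 AM.
Registration starts at 11:13 AM + 164 min = 1:57 PM.
Lunch starts at 1:57 PM − 224 min = 10:13 AM.
But lunch is also said to start at 10:53 AM — a 40-minute conflict.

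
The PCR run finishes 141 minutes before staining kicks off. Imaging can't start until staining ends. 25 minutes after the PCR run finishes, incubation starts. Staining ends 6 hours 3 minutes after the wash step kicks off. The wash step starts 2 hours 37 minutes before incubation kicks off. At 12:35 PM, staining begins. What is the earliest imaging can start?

2:05 PM

The PCR run ends at 12:35 PM − 141 min = 10:14 AM.
Incubation starts at 10:14 AM + 25 min = 10:39 AM.
The wash step starts at 10:39 AM − 157 min = 8:02 AM.
Staining ends at 8:02 AM + 363 min = 2:05 PM.
Imaging is bounded by staining, so the earliest it can start is 2:05 PM.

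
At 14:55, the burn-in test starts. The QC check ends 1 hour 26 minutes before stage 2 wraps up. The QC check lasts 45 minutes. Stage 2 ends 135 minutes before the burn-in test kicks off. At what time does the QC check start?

10:29

Stage 2 ends at 14:55 − 135 min = 12:40.
The QC check ends at 12:40 − 86 min = 11:14.
The QC check starts at 11:14 − 45 min = 10:29.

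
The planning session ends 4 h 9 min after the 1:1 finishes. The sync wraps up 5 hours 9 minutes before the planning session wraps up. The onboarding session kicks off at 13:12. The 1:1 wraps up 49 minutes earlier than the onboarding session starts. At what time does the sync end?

11:23

The 1:1 ends at 13:12 − 49 min = 12:23.
The planning session ends at 12:23 + 249 min = 16:32.
The sync ends at 16:32 − 309 min = 11:23.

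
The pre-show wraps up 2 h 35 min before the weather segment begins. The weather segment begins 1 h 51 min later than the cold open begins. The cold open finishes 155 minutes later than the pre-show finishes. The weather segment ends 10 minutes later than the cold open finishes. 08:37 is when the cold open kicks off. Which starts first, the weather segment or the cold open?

the cold open

The weather segment starts at 08:37 + 111 min = 10:28.
The weather segment starts at 10:28 and the cold open starts at 08:37, so the cold open is first.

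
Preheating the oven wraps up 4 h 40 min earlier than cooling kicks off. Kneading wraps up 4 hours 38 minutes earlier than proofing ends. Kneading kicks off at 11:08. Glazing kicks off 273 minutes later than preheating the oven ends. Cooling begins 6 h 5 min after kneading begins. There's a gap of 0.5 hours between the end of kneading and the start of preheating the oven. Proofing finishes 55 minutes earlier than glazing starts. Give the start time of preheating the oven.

12:03

Cooling starts at 11:08 + 365 min = 17:13.
Preheating the oven ends at 17:13 − 280 min = 12:33.
Glazing starts at 12:33 + 273 min = 17:06.
Proofing ends at 17:06 − 55 min = 16:11.
Kneading ends at 16:11 − 278 min = 11:33.
Preheating the oven starts at 11:33 + 30 min = 12:03.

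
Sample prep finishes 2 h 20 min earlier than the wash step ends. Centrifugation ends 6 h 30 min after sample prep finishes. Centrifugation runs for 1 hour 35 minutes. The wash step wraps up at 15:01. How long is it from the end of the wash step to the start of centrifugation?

Sample prep ends at 15:01 − 140 min = 12:41.
Centrifugation ends at 12:41 + 390 min = 19:11.
Centrifugation starts at 19:11 − 95 min = 17:36.
From 15:01 to 17:36 is 155 minutes.

155 minutes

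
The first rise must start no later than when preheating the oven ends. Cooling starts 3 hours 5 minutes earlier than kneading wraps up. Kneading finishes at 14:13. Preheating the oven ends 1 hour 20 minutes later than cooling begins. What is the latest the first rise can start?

Cooling starts at 14:13 − 185 min = 11:08.
Preheating the oven ends at 11:08 + 80 min = 12:28.
The first rise is bounded by preheating the oven, so the latest it can start is 12:28.

12:28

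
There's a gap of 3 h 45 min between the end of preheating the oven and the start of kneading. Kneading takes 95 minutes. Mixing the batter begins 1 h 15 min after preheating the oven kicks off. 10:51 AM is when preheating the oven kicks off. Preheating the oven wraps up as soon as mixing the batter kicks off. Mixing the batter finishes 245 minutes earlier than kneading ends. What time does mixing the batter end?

Mixing the batter starts at 10:51 AM + 75 min = 12:06 PM.
So preheating the oven ends at 12:06 PM.
Kneading starts at 12:06 PM + 225 min = 3:51 PM.
Kneading ends at 3:51 PM + 95 min = 5:26 PM.
Mixing the batter ends at 5:26 PM − 245 min = 1:21 PM.

1:21 PM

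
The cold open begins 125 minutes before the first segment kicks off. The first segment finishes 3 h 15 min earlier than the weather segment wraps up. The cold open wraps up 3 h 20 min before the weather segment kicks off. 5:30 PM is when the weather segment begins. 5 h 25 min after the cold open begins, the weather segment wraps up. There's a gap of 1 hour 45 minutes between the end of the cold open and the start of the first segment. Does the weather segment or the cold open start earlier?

the cold open

The cold open ends at 5:30 PM − 200 min = 2:10 PM.
The first segment starts at 2:10 PM + 105 min = 3:55 PM.
The cold open starts at 3:55 PM − 125 min = 1:50 PM.
The weather segment starts at 5:30 PM and the cold open starts at 1:50 PM, so the cold open is first.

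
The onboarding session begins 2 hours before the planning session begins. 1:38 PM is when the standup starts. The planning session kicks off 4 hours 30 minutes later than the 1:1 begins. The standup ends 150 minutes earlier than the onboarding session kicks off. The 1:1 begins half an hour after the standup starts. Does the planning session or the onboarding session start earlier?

The 1:1 starts at 1:38 PM + 30 min = 2:08 PM.
The planning session starts at 2:08 PM + 270 min = 6:38 PM.
The onboarding session starts at 6:38 PM − 120 min = 4:38 PM.
The planning session starts at 6:38 PM and the onboarding session starts at 4:38 PM, so the onboarding session is first.

the onboarding session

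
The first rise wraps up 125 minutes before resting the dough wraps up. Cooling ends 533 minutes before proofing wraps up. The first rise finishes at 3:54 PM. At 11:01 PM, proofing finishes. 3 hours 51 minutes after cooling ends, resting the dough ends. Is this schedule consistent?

Yes

Cooling ends at 11:01 PM − 533 min = 2:08 PM.
Resting the dough ends at 2:08 PM + 231 min = 5:59 PM.
The first rise ends at 5:59 PM − 125 min = 3:54 PM.
That matches the stated 3:54 PM, so the schedule is consistent.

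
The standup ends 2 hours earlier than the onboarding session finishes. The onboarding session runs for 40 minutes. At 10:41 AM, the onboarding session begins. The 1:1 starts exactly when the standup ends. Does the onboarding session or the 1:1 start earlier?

The onboarding session ends at 10:41 AM + 40 min = 11:21 AM.
The standup ends at 11:21 AM − 120 min = 9:21 AM.
So the 1:1 starts at 9:21 AM.
The onboarding session starts at 10:41 AM and the 1:1 starts at 9:21 AM, so the 1:1 is first.

the 1:1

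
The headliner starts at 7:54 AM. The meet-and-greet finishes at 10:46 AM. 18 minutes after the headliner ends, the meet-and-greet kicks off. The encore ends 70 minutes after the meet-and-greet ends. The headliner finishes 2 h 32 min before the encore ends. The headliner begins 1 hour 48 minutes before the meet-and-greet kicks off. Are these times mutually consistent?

Yes

The encore ends at 10:46 AM + 70 min = 11:56 AM.
The headliner ends at 11:56 AM − 152 min = 9:24 AM.
The meet-and-greet starts at 9:24 AM + 18 min = 9:42 AM.
The headliner starts at 9:42 AM − 108 min = 7:54 AM.
That matches the stated 7:54 AM, so the schedule is consistent.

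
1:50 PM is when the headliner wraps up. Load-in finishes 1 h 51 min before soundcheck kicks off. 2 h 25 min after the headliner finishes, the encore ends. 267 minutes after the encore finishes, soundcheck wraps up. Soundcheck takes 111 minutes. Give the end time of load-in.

5:00 PM

The encore ends at 1:50 PM + 145 min = 4:15 PM.
Soundcheck ends at 4:15 PM + 267 min = 8:42 PM.
Soundcheck starts at 8:42 PM − 111 min = 6:51 PM.
Load-in ends at 6:51 PM − 111 min = 5:00 PM.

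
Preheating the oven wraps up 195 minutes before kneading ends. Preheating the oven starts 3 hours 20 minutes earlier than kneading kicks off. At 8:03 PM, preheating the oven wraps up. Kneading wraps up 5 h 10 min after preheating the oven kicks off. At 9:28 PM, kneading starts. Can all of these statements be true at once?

Yes

Preheating the oven starts at 9:28 PM − 200 min = 6:08 PM.
Kneading ends at 6:08 PM + 310 min = 11:18 PM.
Preheating the oven ends at 11:18 PM − 195 min = 8:03 PM.
That matches the stated 8:03 PM, so the schedule is consistent.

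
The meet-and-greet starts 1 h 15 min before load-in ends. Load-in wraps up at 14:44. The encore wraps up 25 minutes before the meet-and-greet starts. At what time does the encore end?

The meet-and-greet starts at 14:44 − 75 min = 13:29.
The encore ends at 13:29 − 25 min = 13:04.

13:04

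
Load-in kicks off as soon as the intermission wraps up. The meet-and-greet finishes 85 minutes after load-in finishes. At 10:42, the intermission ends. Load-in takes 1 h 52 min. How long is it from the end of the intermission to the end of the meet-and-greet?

197 minutes

Load-in starts at 10:42.
Load-in ends at 10:42 + 112 min = 12:34.
The meet-and-greet ends at 12:34 + 85 min = 13:59.
From 10:42 to 13:59 is 197 minutes.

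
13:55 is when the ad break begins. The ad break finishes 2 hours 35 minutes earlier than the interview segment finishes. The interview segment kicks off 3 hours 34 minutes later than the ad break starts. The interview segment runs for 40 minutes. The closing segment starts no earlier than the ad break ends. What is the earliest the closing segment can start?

The interview segment starts at 13:55 + 214 min = 17:29.
The interview segment ends at 17:29 + 40 min = 18:09.
The ad break ends at 18:09 − 155 min = 15:34.
The closing segment is bounded by the ad break, so the earliest it can start is 15:34.

15:34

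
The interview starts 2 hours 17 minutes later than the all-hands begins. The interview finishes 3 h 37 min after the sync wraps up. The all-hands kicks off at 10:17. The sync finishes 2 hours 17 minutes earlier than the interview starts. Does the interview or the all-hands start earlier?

the all-hands

The interview starts at 10:17 + 137 min = 12:34.
The interview starts at 12:34 and the all-hands starts at 10:17, so the all-hands is first.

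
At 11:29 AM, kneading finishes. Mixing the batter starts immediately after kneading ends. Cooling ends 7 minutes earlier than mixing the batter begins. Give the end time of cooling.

Mixing the batter starts at 11:29 AM.
Cooling ends at 11:29 AM − 7 min = 11:22 AM.

11:22 AM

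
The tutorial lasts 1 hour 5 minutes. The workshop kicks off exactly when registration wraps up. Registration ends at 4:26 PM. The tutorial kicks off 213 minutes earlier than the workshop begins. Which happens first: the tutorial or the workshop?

the tutorial

The workshop starts at 4:26 PM.
The tutorial starts at 4:26 PM − 213 min = 12:53 PM.
The tutorial starts at 12:53 PM and the workshop starts at 4:26 PM, so the tutorial is first.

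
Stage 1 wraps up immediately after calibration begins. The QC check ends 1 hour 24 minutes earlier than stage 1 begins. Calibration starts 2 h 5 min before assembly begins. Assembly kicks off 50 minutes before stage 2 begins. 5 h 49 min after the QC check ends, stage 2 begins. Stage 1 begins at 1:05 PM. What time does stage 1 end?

The QC check ends at 1:05 PM − 84 min = 11:41 AM.
Stage 2 starts at 11:41 AM + 349 min = 5:30 PM.
Assembly starts at 5:30 PM − 50 min = 4:40 PM.
Calibration starts at 4:40 PM − 125 min = 2:35 PM.
So stage 1 ends at 2:35 PM.

2:35 PM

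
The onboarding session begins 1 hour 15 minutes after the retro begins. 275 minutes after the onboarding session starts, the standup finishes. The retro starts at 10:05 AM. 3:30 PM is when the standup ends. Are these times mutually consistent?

The onboarding session starts at 10:05 AM + 75 min = 11:20 AM.
The standup ends at 11:20 AM + 275 min = 3:55 PM.
But the standup is also said to end at 3:30 PM — a 25-minute conflict.

No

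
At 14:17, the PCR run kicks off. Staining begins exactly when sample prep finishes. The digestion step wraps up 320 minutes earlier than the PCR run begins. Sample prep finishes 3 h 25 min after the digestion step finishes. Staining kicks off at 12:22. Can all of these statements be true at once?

Yes

The digestion step ends at 14:17 − 320 min = 08:57.
Sample prep ends at 08:57 + 205 min = 12:22.
So staining starts at 12:22.
That matches the stated 12:22, so the schedule is consistent.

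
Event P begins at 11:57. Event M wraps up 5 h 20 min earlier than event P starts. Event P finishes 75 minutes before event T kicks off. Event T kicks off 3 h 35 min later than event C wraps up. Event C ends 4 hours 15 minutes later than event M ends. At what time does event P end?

13:12

Event M ends at 11:57 − 320 min = 06:37.
Event C ends at 06:37 + 255 min = 10:52.
Event T starts at 10:52 + 215 min = 14:27.
Event P ends at 14:27 − 75 min = 13:12.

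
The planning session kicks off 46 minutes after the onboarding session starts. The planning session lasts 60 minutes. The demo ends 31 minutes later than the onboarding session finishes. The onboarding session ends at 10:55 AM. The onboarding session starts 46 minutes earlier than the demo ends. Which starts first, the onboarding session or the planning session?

The demo ends at 10:55 AM + 31 min = 11:26 AM.
The onboarding session starts at 11:26 AM − 46 min = 10:40 AM.
The planning session starts at 10:40 AM + 46 min = 11:26 AM.
The onboarding session starts at 10:40 AM and the planning session starts at 11:26 AM, so the onboarding session is first.

the onboarding session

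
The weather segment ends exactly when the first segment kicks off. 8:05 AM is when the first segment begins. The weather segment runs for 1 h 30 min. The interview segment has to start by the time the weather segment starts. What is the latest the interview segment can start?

The weather segment ends at 8:05 AM.
The weather segment starts at 8:05 AM − 90 min = 6:35 AM.
The interview segment is bounded by the weather segment, so the latest it can start is 6:35 AM.

6:35 AM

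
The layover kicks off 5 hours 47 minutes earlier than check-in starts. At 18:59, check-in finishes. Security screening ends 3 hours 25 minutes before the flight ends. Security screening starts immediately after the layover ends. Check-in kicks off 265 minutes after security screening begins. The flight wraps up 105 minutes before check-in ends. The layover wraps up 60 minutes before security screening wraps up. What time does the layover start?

11:27

The flight ends at 18:59 − 105 min = 17:14.
Security screening ends at 17:14 − 205 min = 13:49.
The layover ends at 13:49 − 60 min = 12:49.
So security screening starts at 12:49.
Check-in starts at 12:49 + 265 min = 17:14.
The layover starts at 17:14 − 347 min = 11:27.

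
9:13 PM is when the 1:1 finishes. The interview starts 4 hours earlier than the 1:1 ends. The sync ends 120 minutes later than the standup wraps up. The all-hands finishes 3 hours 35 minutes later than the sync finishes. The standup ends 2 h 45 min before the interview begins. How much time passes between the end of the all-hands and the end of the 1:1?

The interview starts at 9:13 PM − 240 min = 5:13 PM.
The standup ends at 5:13 PM − 165 min = 2:28 PM.
The sync ends at 2:28 PM + 120 min = 4:28 PM.
The all-hands ends at 4:28 PM + 215 min = 8:03 PM.
From 8:03 PM to 9:13 PM is 70 minutes.

70 minutes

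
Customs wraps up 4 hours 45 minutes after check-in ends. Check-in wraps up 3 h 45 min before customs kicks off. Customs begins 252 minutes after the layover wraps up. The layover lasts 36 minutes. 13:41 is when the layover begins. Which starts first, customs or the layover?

the layover

The layover ends at 13:41 + 36 min = 14:17.
Customs starts at 14:17 + 252 min = 18:29.
Customs starts at 18:29 and the layover starts at 13:41, so the layover is first.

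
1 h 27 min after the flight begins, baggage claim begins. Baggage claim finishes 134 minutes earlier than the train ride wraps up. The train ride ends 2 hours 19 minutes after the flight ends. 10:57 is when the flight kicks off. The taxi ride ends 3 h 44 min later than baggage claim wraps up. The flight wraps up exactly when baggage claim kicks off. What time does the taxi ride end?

16:13

Baggage claim starts at 10:57 + 87 min = 12:24.
So the flight ends at 12:24.
The train ride ends at 12:24 + 139 min = 14:43.
Baggage claim ends at 14:43 − 134 min = 12:29.
The taxi ride ends at 12:29 + 224 min = 16:13.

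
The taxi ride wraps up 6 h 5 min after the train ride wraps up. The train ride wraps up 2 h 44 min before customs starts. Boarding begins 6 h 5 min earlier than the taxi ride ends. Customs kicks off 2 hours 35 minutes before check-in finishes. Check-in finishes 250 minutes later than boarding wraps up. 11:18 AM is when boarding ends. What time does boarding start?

Check-in ends at 11:18 AM + 250 min = 3:28 PM.
Customs starts at 3:28 PM − 155 min = 12:53 PM.
The train ride ends at 12:53 PM − 164 min = 10:09 AM.
The taxi ride ends at 10:09 AM + 365 min = 4:14 PM.
Boarding starts at 4:14 PM − 365 min = 10:09 AM.

10:09 AM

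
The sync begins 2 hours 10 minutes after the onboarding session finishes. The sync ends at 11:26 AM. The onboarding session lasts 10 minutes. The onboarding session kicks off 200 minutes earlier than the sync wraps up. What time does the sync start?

10:26 AM

The onboarding session starts at 11:26 AM − 200 min = 8:06 AM.
The onboarding session ends at 8:06 AM + 10 min = 8:16 AM.
The sync starts at 8:16 AM + 130 min = 10:26 AM.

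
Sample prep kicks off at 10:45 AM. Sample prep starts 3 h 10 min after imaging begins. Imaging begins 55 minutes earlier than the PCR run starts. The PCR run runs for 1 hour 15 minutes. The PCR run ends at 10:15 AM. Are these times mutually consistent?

No

The PCR run starts at 10:15 AM − 75 min = 9:00 AM.
Imaging starts at 9:00 AM − 55 min = 8:05 AM.
Sample prep starts at 8:05 AM + 190 min = 11:15 AM.
But sample prep is also said to start at 10:45 AM — a 30-minute conflict.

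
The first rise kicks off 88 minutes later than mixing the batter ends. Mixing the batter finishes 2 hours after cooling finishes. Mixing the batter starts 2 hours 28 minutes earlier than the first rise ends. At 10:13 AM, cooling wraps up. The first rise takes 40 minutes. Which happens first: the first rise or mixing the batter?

Mixing the batter ends at 10:13 AM + 120 min = 12:13 PM.
The first rise starts at 12:13 PM + 88 min = 1:41 PM.
The first rise ends at 1:41 PM + 40 min = 2:21 PM.
Mixing the batter starts at 2:21 PM − 148 min = 11:53 AM.
The first rise starts at 1:41 PM and mixing the batter starts at 11:53 AM, so mixing the batter is first.

mixing the batter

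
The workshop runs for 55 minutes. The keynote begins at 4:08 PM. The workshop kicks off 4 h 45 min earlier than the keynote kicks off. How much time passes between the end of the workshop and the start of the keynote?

3 h 50 min

The workshop starts at 4:08 PM − 285 min = 11:23 AM.
The workshop ends at 11:23 AM + 55 min = 12:18 PM.
From 12:18 PM to 4:08 PM is 3 h 50 min.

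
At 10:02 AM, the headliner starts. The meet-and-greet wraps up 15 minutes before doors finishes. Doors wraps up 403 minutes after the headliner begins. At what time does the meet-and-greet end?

4:30 PM

Doors ends at 10:02 AM + 403 min = 4:45 PM.
The meet-and-greet ends at 4:45 PM − 15 min = 4:30 PM.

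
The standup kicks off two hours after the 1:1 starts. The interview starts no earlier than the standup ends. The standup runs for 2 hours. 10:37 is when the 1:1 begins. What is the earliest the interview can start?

14:37

The standup starts at 10:37 + 120 min = 12:37.
The standup ends at 12:37 + 120 min = 14:37.
The interview is bounded by the standup, so the earliest it can start is 14:37.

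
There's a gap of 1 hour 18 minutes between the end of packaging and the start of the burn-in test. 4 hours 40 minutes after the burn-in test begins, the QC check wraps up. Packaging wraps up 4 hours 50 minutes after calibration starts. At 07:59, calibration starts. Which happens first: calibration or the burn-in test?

Packaging ends at 07:59 + 290 min = 12:49.
The burn-in test starts at 12:49 + 78 min = 14:07.
Calibration starts at 07:59 and the burn-in test starts at 14:07, so calibration is first.

calibration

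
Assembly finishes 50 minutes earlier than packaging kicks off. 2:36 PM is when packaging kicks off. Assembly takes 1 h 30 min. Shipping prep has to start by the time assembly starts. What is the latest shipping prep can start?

Assembly ends at 2:36 PM − 50 min = 1:46 PM.
Assembly starts at 1:46 PM − 90 min = 12:16 PM.
Shipping prep is bounded by assembly, so the latest it can start is 12:16 PM.

12:16 PM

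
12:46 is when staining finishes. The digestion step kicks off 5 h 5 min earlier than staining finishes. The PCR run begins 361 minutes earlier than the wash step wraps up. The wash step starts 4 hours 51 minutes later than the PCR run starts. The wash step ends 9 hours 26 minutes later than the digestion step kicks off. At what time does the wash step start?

The digestion step starts at 12:46 − 305 min = 07:41.
The wash step ends at 07:41 + 566 min = 17:07.
The PCR run starts at 17:07 − 361 min = 11:06.
The wash step starts at 11:06 + 291 min = 15:57.

15:57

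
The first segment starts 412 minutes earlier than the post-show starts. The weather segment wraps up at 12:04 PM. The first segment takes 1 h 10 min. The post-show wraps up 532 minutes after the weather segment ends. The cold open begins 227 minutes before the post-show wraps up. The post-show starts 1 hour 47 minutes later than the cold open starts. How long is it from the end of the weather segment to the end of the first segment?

1 hour 10 minutes

The post-show ends at 12:04 PM + 532 min = 8:56 PM.
The cold open starts at 8:56 PM − 227 min = 5:09 PM.
The post-show starts at 5:09 PM + 107 min = 6:56 PM.
The first segment starts at 6:56 PM − 412 min = 12:04 PM.
The first segment ends at 12:04 PM + 70 min = 1:14 PM.
From 12:04 PM to 1:14 PM is 1 hour 10 minutes.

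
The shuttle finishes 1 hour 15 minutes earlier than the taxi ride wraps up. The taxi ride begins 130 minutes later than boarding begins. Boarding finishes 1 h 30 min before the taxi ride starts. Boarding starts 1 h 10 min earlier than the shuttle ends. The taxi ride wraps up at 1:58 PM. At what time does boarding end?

12:13 PM

The shuttle ends at 1:58 PM − 75 min = 12:43 PM.
Boarding starts at 12:43 PM − 70 min = 11:33 AM.
The taxi ride starts at 11:33 AM + 130 min = 1:43 PM.
Boarding ends at 1:43 PM − 90 min = 12:13 PM.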